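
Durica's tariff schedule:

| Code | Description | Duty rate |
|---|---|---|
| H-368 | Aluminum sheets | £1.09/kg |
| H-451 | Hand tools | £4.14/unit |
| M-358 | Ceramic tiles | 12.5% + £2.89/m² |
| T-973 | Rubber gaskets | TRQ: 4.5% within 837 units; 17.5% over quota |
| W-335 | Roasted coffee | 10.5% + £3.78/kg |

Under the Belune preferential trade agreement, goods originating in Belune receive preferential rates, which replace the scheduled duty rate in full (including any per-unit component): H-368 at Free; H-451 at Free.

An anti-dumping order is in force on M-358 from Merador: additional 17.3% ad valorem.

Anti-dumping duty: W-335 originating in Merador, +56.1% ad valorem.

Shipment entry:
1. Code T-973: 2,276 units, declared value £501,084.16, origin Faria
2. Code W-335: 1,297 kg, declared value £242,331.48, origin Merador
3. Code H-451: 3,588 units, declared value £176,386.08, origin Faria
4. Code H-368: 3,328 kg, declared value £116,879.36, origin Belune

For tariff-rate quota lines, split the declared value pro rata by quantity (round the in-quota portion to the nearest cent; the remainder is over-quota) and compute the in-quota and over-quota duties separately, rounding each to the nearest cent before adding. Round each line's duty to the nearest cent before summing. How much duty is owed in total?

Line 1 (T-973, Faria, 2,276 units, £501,084.16):
Code T-973 is under a tariff-rate quota (threshold 837 units). In-quota: 837 units at 4.5%; over-quota: 1,439 units at 17.5%.
Pro-rata value split: in-quota = £501,084.16 × 837/2,276 = £184,273.92; over-quota = £501,084.16 − £184,273.92 = £316,810.24.
In-quota duty = £184,273.92 × 4.5% = £8,292.33. Over-quota duty = £316,810.24 × 17.5% = £55,441.79.
Line duty = £8,292.33 + £55,441.79 = £63,734.12.
Line 2 (W-335, Merador, 1,297 kg, £242,331.48):
Base rate for W-335 is 10.5% + £3.78/kg.
Additional duty on W-335 from Merador: +56.1%. Applied ad valorem rate: 10.5% + 56.1% = 66.6%.
Duty = £242,331.48 × 66.6% + 1,297 × £3.78 = £166,295.43.
Line 3 (H-451, Faria, 3,588 units, £176,386.08):
Base rate for H-451 is £4.14/unit.
H-451 has an FTA preferential rate, but origin Faria is not Belune; base rate stands.
Duty = 3,588 × £4.14 = £14,854.32.
Line 4 (H-368, Belune, 3,328 kg, £116,879.36):
Base rate for H-368 is £1.09/kg.
Origin Belune qualifies under the Durica–Belune agreement and H-368 is covered: preferential rate Free applies instead.
Duty = £116,879.36 × 0% = £0.00.
Total = £63,734.12 + £166,295.43 + £14,854.32 + £0.00 = £244,883.87.

£244,883.87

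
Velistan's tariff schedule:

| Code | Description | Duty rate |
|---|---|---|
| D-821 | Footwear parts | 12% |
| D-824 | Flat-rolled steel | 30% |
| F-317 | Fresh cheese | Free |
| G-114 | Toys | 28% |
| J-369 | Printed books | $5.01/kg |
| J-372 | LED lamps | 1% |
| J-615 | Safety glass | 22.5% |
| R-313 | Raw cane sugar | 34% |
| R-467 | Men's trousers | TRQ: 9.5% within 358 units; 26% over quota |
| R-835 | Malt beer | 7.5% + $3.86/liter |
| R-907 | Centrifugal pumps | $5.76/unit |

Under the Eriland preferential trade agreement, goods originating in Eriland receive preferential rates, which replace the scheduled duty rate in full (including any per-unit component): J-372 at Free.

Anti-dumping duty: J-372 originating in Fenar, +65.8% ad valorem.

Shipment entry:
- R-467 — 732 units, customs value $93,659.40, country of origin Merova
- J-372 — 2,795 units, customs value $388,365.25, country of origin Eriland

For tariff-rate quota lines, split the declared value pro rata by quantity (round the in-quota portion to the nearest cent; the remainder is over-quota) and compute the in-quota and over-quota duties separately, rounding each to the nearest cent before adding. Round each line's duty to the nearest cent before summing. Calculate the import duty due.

Line 1 (R-467, Merova, 732 units, $93,659.40):
Code R-467 is under a tariff-rate quota (threshold 358 units). In-quota: 358 units at 9.5%; over-quota: 374 units at 26%.
Pro-rata value split: in-quota = $93,659.40 × 358/732 = $45,806.10; over-quota = $93,659.40 − $45,806.10 = $47,853.30.
In-quota duty = $45,806.10 × 9.5% = $4,351.58. Over-quota duty = $47,853.30 × 26% = $12,441.86.
Line duty = $4,351.58 + $12,441.86 = $16,793.44.
Line 2 (J-372, Eriland, 2,795 units, $388,365.25):
Base rate for J-372 is 1%.
Origin Eriland qualifies under the Velistan–Eriland agreement and J-372 is covered: preferential rate Free applies instead.
The additional-duty order on J-372 targets Fenar, not Eriland; it does not apply.
Duty = $388,365.25 × 0% = $0.00.
Total = $16,793.44 + $0.00 = $16,793.44.

$16,793.44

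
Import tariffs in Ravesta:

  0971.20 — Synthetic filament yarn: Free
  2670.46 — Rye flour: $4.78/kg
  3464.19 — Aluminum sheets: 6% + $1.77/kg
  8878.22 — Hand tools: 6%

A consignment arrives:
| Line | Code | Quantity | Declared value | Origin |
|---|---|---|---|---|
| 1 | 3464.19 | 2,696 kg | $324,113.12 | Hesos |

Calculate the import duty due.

$24,218.71

Line 1 (3464.19, Hesos, 2,696 kg, $324,113.12):
Base rate for 3464.19 is 6% + $1.77/kg.
Duty = $324,113.12 × 6% + 2,696 × $1.77 = $24,218.71.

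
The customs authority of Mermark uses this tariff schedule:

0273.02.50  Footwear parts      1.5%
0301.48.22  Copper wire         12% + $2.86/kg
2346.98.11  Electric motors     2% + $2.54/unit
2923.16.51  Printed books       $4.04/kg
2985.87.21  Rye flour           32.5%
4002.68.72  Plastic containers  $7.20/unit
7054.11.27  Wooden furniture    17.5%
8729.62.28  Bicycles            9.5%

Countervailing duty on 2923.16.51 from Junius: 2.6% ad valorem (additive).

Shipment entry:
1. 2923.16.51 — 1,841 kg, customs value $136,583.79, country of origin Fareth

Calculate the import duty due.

Line 1 (2923.16.51, Fareth, 1,841 kg, $136,583.79):
Base rate for 2923.16.51 is $4.04/kg.
The additional-duty order on 2923.16.51 targets Junius, not Fareth; it does not apply.
Duty = 1,841 × $4.04 = $7,437.64.

$7,437.64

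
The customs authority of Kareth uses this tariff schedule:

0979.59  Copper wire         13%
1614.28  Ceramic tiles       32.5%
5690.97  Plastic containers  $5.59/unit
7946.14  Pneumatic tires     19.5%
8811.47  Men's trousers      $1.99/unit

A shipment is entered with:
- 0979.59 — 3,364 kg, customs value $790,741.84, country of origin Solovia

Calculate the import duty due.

Line 1 (0979.59, Solovia, 3,364 kg, $790,741.84):
Base rate for 0979.59 is 13%.
Duty = $790,741.84 × 13% = $102,796.44.

$102,796.44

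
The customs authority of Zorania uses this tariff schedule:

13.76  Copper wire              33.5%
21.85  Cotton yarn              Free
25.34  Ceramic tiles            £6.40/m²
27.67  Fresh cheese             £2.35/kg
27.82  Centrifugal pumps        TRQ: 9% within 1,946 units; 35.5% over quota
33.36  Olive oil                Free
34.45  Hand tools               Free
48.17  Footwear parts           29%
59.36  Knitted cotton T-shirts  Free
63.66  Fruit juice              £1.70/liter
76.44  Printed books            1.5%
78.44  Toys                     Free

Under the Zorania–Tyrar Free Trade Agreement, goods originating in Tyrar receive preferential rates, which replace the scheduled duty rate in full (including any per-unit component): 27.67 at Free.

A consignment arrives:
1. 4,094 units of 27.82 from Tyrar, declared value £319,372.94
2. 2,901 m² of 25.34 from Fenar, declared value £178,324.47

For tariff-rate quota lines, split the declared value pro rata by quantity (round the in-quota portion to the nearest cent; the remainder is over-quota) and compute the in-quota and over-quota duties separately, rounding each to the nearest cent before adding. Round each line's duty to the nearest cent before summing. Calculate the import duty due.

£91,714.82

Line 1 (27.82, Tyrar, 4,094 units, £319,372.94):
Code 27.82 is under a tariff-rate quota (threshold 1,946 units). In-quota: 1,946 units at 9%; over-quota: 2,148 units at 35.5%.
Pro-rata value split: in-quota = £319,372.94 × 1,946/4,094 = £151,807.46; over-quota = £319,372.94 − £151,807.46 = £167,565.48.
In-quota duty = £151,807.46 × 9% = £13,662.67. Over-quota duty = £167,565.48 × 35.5% = £59,485.75.
Line duty = £13,662.67 + £59,485.75 = £73,148.42.
Line 2 (25.34, Fenar, 2,901 m², £178,324.47):
Base rate for 25.34 is £6.40/m².
Duty = 2,901 × £6.40 = £18,566.40.
Total = £73,148.42 + £18,566.40 = £91,714.82.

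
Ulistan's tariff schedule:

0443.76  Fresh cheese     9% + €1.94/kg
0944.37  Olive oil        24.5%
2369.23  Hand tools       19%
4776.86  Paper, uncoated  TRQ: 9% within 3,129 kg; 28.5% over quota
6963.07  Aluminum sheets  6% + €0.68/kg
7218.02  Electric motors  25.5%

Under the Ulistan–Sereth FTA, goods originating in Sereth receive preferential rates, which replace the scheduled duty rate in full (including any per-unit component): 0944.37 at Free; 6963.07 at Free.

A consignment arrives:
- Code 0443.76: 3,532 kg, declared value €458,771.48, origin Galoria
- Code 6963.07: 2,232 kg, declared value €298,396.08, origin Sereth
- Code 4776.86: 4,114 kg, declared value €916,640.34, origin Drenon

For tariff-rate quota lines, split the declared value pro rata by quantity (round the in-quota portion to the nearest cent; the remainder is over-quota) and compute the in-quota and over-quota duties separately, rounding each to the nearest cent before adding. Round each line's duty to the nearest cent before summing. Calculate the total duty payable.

Line 1 (0443.76, Galoria, 3,532 kg, €458,771.48):
Base rate for 0443.76 is 9% + €1.94/kg.
Duty = €458,771.48 × 9% + 3,532 × €1.94 = €48,141.51.
Line 2 (6963.07, Sereth, 2,232 kg, €298,396.08):
Base rate for 6963.07 is 6% + €0.68/kg.
Origin Sereth qualifies under the Ulistan–Sereth agreement and 6963.07 is covered: preferential rate Free applies instead.
Duty = €298,396.08 × 0% = €0.00.
Line 3 (4776.86, Drenon, 4,114 kg, €916,640.34):
Code 4776.86 is under a tariff-rate quota (threshold 3,129 kg). In-quota: 3,129 kg at 9%; over-quota: 985 kg at 28.5%.
Pro-rata value split: in-quota = €916,640.34 × 3,129/4,114 = €697,172.49; over-quota = €916,640.34 − €697,172.49 = €219,467.85.
In-quota duty = €697,172.49 × 9% = €62,745.52. Over-quota duty = €219,467.85 × 28.5% = €62,548.34.
Line duty = €62,745.52 + €62,548.34 = €125,293.86.
Total = €48,141.51 + €0.00 + €125,293.86 = €173,435.37.

€173,435.37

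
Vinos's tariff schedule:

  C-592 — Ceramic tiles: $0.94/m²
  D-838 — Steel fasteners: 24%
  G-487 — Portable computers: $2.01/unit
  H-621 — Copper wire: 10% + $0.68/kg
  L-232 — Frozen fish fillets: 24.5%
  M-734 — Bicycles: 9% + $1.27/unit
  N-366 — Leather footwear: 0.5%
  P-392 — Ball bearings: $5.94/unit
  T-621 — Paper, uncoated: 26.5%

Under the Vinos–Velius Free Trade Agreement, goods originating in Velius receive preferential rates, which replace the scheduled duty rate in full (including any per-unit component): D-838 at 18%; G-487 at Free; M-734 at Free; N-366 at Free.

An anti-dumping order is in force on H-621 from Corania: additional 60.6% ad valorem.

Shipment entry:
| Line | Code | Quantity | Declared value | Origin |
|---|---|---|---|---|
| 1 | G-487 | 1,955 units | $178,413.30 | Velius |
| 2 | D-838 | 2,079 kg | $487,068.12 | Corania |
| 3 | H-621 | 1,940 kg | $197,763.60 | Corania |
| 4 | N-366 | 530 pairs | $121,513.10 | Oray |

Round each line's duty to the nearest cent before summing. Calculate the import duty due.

Line 1 (G-487, Velius, 1,955 units, $178,413.30):
Base rate for G-487 is $2.01/unit.
Origin Velius qualifies under the Vinos–Velius agreement and G-487 is covered: preferential rate Free applies instead.
Duty = $178,413.30 × 0% = $0.00.
Line 2 (D-838, Corania, 2,079 kg, $487,068.12):
Base rate for D-838 is 24%.
D-838 has an FTA preferential rate, but origin Corania is not Velius; base rate stands.
Duty = $487,068.12 × 24% = $116,896.35.
Line 3 (H-621, Corania, 1,940 kg, $197,763.60):
Base rate for H-621 is 10% + $0.68/kg.
Additional duty on H-621 from Corania: +60.6%. Applied ad valorem rate: 10% + 60.6% = 70.6%.
Duty = $197,763.60 × 70.6% + 1,940 × $0.68 = $140,940.30.
Line 4 (N-366, Oray, 530 pairs, $121,513.10):
Base rate for N-366 is 0.5%.
N-366 has an FTA preferential rate, but origin Oray is not Velius; base rate stands.
Duty = $121,513.10 × 0.5% = $607.57.
Total = $0.00 + $116,896.35 + $140,940.30 + $607.57 = $258,444.22.

$258,444.22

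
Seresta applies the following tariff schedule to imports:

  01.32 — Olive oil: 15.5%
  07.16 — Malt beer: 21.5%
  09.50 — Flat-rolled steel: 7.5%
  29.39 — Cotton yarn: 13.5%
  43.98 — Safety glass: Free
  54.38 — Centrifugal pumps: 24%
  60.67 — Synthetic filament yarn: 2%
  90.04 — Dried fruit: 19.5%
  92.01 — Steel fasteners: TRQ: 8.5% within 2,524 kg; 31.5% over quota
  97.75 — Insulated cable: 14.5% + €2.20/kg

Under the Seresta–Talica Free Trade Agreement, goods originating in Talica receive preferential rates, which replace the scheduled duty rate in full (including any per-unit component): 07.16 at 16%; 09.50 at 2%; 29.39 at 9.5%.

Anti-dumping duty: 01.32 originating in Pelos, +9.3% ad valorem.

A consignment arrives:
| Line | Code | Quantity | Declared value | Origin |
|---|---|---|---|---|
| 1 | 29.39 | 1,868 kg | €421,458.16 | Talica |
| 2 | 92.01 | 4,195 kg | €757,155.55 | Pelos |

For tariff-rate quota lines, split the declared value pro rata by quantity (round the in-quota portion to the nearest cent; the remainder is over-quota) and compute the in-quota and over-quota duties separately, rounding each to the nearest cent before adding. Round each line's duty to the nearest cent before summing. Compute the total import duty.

Line 1 (29.39, Talica, 1,868 kg, €421,458.16):
Base rate for 29.39 is 13.5%.
Origin Talica qualifies under the Seresta–Talica agreement and 29.39 is covered: preferential rate 9.5% applies instead.
Duty = €421,458.16 × 9.5% = €40,038.53.
Line 2 (92.01, Pelos, 4,195 kg, €757,155.55):
Code 92.01 is under a tariff-rate quota (threshold 2,524 kg). In-quota: 2,524 kg at 8.5%; over-quota: 1,671 kg at 31.5%.
Pro-rata value split: in-quota = €757,155.55 × 2,524/4,195 = €455,556.76; over-quota = €757,155.55 − €455,556.76 = €301,598.79.
In-quota duty = €455,556.76 × 8.5% = €38,722.32. Over-quota duty = €301,598.79 × 31.5% = €95,003.62.
Line duty = €38,722.32 + €95,003.62 = €133,725.94.
Total = €40,038.53 + €133,725.94 = €173,764.47.

€173,764.47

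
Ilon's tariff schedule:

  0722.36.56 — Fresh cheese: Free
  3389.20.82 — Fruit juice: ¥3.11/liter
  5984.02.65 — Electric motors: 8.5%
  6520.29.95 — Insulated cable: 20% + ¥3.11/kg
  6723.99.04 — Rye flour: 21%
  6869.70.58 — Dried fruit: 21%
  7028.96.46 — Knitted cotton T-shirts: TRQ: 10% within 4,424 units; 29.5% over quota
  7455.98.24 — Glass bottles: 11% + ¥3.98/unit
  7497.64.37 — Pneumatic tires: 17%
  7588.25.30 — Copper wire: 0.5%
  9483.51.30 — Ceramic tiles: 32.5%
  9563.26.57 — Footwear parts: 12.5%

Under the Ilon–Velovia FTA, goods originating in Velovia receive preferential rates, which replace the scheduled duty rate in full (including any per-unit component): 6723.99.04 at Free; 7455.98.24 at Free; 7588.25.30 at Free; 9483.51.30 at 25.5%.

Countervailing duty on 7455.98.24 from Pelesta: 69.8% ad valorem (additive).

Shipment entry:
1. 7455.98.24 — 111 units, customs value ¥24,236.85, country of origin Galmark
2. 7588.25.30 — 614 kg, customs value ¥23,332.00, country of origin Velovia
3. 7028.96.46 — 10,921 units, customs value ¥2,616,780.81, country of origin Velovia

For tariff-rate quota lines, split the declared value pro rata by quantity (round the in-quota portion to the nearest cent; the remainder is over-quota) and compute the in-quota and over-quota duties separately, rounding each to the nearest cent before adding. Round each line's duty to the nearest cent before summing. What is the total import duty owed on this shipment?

Line 1 (7455.98.24, Galmark, 111 units, ¥24,236.85):
Base rate for 7455.98.24 is 11% + ¥3.98/unit.
7455.98.24 has an FTA preferential rate, but origin Galmark is not Velovia; base rate stands.
The additional-duty order on 7455.98.24 targets Pelesta, not Galmark; it does not apply.
Duty = ¥24,236.85 × 11% + 111 × ¥3.98 = ¥3,107.83.
Line 2 (7588.25.30, Velovia, 614 kg, ¥23,332.00):
Base rate for 7588.25.30 is 0.5%.
Origin Velovia qualifies under the Ilon–Velovia agreement and 7588.25.30 is covered: preferential rate Free applies instead.
Duty = ¥23,332.00 × 0% = ¥0.00.
Line 3 (7028.96.46, Velovia, 10,921 units, ¥2,616,780.81):
Code 7028.96.46 is under a tariff-rate quota (threshold 4,424 units). In-quota: 4,424 units at 10%; over-quota: 6,497 units at 29.5%.
Pro-rata value split: in-quota = ¥2,616,780.81 × 4,424/10,921 = ¥1,060,034.64; over-quota = ¥2,616,780.81 − ¥1,060,034.64 = ¥1,556,746.17.
In-quota duty = ¥1,060,034.64 × 10% = ¥106,003.46. Over-quota duty = ¥1,556,746.17 × 29.5% = ¥459,240.12.
Line duty = ¥106,003.46 + ¥459,240.12 = ¥565,243.58.
Total = ¥3,107.83 + ¥0.00 + ¥565,243.58 = ¥568,351.41.

¥568,351.41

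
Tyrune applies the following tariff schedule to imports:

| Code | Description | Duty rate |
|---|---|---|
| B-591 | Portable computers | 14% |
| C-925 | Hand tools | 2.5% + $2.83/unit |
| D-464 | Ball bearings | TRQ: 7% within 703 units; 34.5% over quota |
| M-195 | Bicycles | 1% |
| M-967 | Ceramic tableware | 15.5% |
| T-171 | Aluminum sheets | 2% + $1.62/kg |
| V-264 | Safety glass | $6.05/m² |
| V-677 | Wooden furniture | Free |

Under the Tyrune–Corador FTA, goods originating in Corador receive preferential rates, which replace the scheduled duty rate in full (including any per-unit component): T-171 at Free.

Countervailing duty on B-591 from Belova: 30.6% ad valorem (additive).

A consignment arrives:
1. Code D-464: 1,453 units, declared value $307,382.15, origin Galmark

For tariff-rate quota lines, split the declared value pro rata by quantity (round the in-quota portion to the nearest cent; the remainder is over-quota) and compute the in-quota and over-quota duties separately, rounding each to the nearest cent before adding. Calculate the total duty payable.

$65,148.94

Line 1 (D-464, Galmark, 1,453 units, $307,382.15):
Code D-464 is under a tariff-rate quota (threshold 703 units). In-quota: 703 units at 7%; over-quota: 750 units at 34.5%.
Pro-rata value split: in-quota = $307,382.15 × 703/1,453 = $148,719.65; over-quota = $307,382.15 − $148,719.65 = $158,662.50.
In-quota duty = $148,719.65 × 7% = $10,410.38. Over-quota duty = $158,662.50 × 34.5% = $54,738.56.
Line duty = $10,410.38 + $54,738.56 = $65,148.94.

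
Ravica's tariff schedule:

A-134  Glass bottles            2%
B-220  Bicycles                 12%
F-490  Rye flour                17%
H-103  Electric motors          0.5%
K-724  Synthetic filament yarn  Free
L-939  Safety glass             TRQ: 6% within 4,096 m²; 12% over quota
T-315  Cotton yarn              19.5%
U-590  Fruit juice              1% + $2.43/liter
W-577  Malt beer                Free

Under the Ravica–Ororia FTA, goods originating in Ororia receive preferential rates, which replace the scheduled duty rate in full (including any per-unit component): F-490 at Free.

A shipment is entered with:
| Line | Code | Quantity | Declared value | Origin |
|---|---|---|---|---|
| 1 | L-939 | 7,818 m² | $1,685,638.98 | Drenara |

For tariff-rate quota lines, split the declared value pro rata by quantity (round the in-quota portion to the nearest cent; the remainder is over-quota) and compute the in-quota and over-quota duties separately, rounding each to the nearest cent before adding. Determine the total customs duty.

Line 1 (L-939, Drenara, 7,818 m², $1,685,638.98):
Code L-939 is under a tariff-rate quota (threshold 4,096 m²). In-quota: 4,096 m² at 6%; over-quota: 3,722 m² at 12%.
Pro-rata value split: in-quota = $1,685,638.98 × 4,096/7,818 = $883,138.56; over-quota = $1,685,638.98 − $883,138.56 = $802,500.42.
In-quota duty = $883,138.56 × 6% = $52,988.31. Over-quota duty = $802,500.42 × 12% = $96,300.05.
Line duty = $52,988.31 + $96,300.05 = $149,288.36.

$149,288.36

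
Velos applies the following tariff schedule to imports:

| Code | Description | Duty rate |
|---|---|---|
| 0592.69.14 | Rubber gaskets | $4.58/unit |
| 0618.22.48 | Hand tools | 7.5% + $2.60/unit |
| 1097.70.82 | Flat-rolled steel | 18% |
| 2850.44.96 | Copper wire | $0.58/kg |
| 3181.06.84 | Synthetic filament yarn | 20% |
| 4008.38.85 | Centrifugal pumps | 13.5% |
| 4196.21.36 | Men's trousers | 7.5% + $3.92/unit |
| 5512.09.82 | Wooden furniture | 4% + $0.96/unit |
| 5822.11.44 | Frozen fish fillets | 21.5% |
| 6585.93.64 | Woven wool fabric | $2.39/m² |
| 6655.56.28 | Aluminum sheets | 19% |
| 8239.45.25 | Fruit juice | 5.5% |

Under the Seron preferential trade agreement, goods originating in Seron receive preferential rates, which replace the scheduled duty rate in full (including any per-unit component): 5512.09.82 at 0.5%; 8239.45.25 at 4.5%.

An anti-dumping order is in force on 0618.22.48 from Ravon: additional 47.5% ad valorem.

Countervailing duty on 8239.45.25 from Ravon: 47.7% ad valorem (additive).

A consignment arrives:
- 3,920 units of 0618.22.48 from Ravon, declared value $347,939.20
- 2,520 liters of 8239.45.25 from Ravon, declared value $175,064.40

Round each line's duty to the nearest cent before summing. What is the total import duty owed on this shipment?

Line 1 (0618.22.48, Ravon, 3,920 units, $347,939.20):
Base rate for 0618.22.48 is 7.5% + $2.60/unit.
Additional duty on 0618.22.48 from Ravon: +47.5%. Applied ad valorem rate: 7.5% + 47.5% = 55%.
Duty = $347,939.20 × 55% + 3,920 × $2.60 = $201,558.56.
Line 2 (8239.45.25, Ravon, 2,520 liters, $175,064.40):
Base rate for 8239.45.25 is 5.5%.
8239.45.25 has an FTA preferential rate, but origin Ravon is not Seron; base rate stands.
Additional duty on 8239.45.25 from Ravon: +47.7%. Applied ad valorem rate: 5.5% + 47.7% = 53.2%.
Duty = $175,064.40 × 53.2% = $93,134.26.
Total = $201,558.56 + $93,134.26 = $294,692.82.

$294,692.82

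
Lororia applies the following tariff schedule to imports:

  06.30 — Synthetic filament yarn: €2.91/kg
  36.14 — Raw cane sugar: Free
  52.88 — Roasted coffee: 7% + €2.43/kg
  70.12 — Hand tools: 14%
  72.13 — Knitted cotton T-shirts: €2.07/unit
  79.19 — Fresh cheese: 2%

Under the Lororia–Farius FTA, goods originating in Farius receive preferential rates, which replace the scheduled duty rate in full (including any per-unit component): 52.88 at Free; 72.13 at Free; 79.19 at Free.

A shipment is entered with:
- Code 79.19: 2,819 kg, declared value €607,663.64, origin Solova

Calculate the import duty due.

€12,153.27

Line 1 (79.19, Solova, 2,819 kg, €607,663.64):
Base rate for 79.19 is 2%.
79.19 has an FTA preferential rate, but origin Solova is not Farius; base rate stands.
Duty = €607,663.64 × 2% = €12,153.27.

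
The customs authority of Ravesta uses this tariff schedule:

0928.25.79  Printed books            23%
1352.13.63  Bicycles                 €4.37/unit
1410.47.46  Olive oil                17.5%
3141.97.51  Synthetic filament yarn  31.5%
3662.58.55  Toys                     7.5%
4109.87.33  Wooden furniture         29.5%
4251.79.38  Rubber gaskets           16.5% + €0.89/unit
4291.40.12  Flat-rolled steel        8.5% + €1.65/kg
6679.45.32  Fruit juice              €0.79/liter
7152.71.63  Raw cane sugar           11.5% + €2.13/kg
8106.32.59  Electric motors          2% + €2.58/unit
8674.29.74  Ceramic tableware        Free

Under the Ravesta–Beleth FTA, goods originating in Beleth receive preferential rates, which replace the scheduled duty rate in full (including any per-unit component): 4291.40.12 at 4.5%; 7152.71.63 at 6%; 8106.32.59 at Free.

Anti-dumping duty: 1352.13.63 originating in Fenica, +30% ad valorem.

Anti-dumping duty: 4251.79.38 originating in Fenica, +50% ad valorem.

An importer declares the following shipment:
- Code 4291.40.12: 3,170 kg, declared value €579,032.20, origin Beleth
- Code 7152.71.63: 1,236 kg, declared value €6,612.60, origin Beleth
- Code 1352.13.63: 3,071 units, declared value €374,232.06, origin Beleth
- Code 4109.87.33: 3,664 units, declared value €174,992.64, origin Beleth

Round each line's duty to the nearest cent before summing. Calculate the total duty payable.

Line 1 (4291.40.12, Beleth, 3,170 kg, €579,032.20):
Base rate for 4291.40.12 is 8.5% + €1.65/kg.
Origin Beleth qualifies under the Ravesta–Beleth agreement and 4291.40.12 is covered: preferential rate 4.5% applies instead.
Duty = €579,032.20 × 4.5% = €26,056.45.
Line 2 (7152.71.63, Beleth, 1,236 kg, €6,612.60):
Base rate for 7152.71.63 is 11.5% + €2.13/kg.
Origin Beleth qualifies under the Ravesta–Beleth agreement and 7152.71.63 is covered: preferential rate 6% applies instead.
Duty = €6,612.60 × 6% = €396.76.
Line 3 (1352.13.63, Beleth, 3,071 units, €374,232.06):
Base rate for 1352.13.63 is €4.37/unit.
Origin Beleth is the FTA partner but 1352.13.63 is not on the preference list; base rate stands.
The additional-duty order on 1352.13.63 targets Fenica, not Beleth; it does not apply.
Duty = 3,071 × €4.37 = €13,420.27.
Line 4 (4109.87.33, Beleth, 3,664 units, €174,992.64):
Base rate for 4109.87.33 is 29.5%.
Origin Beleth is the FTA partner but 4109.87.33 is not on the preference list; base rate stands.
Duty = €174,992.64 × 29.5% = €51,622.83.
Total = €26,056.45 + €396.76 + €13,420.27 + €51,622.83 = €91,496.31.

€91,496.31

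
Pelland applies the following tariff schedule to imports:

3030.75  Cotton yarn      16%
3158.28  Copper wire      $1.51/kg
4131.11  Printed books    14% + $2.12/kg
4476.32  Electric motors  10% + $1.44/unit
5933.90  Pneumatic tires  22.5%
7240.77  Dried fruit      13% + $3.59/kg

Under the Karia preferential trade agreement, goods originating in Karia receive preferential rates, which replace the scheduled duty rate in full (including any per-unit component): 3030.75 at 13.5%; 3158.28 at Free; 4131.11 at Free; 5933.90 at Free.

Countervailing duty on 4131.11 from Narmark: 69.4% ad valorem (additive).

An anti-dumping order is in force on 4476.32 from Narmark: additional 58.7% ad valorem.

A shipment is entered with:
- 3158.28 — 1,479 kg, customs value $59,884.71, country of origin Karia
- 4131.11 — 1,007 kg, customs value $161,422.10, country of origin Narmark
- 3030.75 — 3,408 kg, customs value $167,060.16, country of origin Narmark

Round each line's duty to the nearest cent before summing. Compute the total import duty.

$163,490.50

Line 1 (3158.28, Karia, 1,479 kg, $59,884.71):
Base rate for 3158.28 is $1.51/kg.
Origin Karia qualifies under the Pelland–Karia agreement and 3158.28 is covered: preferential rate Free applies instead.
Duty = $59,884.71 × 0% = $0.00.
Line 2 (4131.11, Narmark, 1,007 kg, $161,422.10):
Base rate for 4131.11 is 14% + $2.12/kg.
4131.11 has an FTA preferential rate, but origin Narmark is not Karia; base rate stands.
Additional duty on 4131.11 from Narmark: +69.4%. Applied ad valorem rate: 14% + 69.4% = 83.4%.
Duty = $161,422.10 × 83.4% + 1,007 × $2.12 = $136,760.87.
Line 3 (3030.75, Narmark, 3,408 kg, $167,060.16):
Base rate for 3030.75 is 16%.
3030.75 has an FTA preferential rate, but origin Narmark is not Karia; base rate stands.
Duty = $167,060.16 × 16% = $26,729.63.
Total = $0.00 + $136,760.87 + $26,729.63 = $163,490.50.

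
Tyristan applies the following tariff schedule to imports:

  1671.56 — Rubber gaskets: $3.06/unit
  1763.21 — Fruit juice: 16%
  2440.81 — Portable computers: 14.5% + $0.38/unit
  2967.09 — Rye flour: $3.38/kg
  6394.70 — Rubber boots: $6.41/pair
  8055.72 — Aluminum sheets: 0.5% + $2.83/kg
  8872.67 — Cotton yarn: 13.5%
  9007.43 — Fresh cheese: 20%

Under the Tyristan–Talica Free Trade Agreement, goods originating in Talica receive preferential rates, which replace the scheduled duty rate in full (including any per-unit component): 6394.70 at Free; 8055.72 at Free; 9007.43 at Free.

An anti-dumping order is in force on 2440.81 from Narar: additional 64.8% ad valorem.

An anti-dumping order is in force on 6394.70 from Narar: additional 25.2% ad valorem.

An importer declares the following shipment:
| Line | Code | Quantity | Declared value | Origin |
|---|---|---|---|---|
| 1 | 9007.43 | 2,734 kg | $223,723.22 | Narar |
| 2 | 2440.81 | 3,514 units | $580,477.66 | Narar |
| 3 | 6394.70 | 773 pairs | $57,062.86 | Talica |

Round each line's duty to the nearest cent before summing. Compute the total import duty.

Line 1 (9007.43, Narar, 2,734 kg, $223,723.22):
Base rate for 9007.43 is 20%.
9007.43 has an FTA preferential rate, but origin Narar is not Talica; base rate stands.
Duty = $223,723.22 × 20% = $44,744.64.
Line 2 (2440.81, Narar, 3,514 units, $580,477.66):
Base rate for 2440.81 is 14.5% + $0.38/unit.
Additional duty on 2440.81 from Narar: +64.8%. Applied ad valorem rate: 14.5% + 64.8% = 79.3%.
Duty = $580,477.66 × 79.3% + 3,514 × $0.38 = $461,654.10.
Line 3 (6394.70, Talica, 773 pairs, $57,062.86):
Base rate for 6394.70 is $6.41/pair.
Origin Talica qualifies under the Tyristan–Talica agreement and 6394.70 is covered: preferential rate Free applies instead.
The additional-duty order on 6394.70 targets Narar, not Talica; it does not apply.
Duty = $57,062.86 × 0% = $0.00.
Total = $44,744.64 + $461,654.10 + $0.00 = $506,398.74.

$506,398.74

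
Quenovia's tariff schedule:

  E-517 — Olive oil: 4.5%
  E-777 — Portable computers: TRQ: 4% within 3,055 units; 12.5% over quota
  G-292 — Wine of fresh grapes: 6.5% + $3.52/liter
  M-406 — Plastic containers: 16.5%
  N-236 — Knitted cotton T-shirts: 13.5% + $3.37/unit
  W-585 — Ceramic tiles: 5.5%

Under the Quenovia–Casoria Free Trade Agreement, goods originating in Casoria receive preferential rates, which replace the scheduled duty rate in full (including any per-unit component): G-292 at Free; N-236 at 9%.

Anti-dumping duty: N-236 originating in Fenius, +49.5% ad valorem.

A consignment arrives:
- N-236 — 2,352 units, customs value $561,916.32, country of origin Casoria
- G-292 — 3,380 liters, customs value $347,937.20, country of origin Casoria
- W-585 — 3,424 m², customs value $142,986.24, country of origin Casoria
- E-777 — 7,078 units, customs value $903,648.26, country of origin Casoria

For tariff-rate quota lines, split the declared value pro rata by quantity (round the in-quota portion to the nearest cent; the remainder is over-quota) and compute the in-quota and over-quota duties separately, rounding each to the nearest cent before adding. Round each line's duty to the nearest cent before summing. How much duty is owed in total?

$138,240.03

Line 1 (N-236, Casoria, 2,352 units, $561,916.32):
Base rate for N-236 is 13.5% + $3.37/unit.
Origin Casoria qualifies under the Quenovia–Casoria agreement and N-236 is covered: preferential rate 9% applies instead.
The additional-duty order on N-236 targets Fenius, not Casoria; it does not apply.
Duty = $561,916.32 × 9% = $50,572.47.
Line 2 (G-292, Casoria, 3,380 liters, $347,937.20):
Base rate for G-292 is 6.5% + $3.52/liter.
Origin Casoria qualifies under the Quenovia–Casoria agreement and G-292 is covered: preferential rate Free applies instead.
Duty = $347,937.20 × 0% = $0.00.
Line 3 (W-585, Casoria, 3,424 m², $142,986.24):
Base rate for W-585 is 5.5%.
Origin Casoria is the FTA partner but W-585 is not on the preference list; base rate stands.
Duty = $142,986.24 × 5.5% = $7,864.24.
Line 4 (E-777, Casoria, 7,078 units, $903,648.26):
Code E-777 is under a tariff-rate quota (threshold 3,055 units). In-quota: 3,055 units at 4%; over-quota: 4,023 units at 12.5%.
Pro-rata value split: in-quota = $903,648.26 × 3,055/7,078 = $390,031.85; over-quota = $903,648.26 − $390,031.85 = $513,616.41.
In-quota duty = $390,031.85 × 4% = $15,601.27. Over-quota duty = $513,616.41 × 12.5% = $64,202.05.
Line duty = $15,601.27 + $64,202.05 = $79,803.32.
Total = $50,572.47 + $0.00 + $7,864.24 + $79,803.32 = $138,240.03.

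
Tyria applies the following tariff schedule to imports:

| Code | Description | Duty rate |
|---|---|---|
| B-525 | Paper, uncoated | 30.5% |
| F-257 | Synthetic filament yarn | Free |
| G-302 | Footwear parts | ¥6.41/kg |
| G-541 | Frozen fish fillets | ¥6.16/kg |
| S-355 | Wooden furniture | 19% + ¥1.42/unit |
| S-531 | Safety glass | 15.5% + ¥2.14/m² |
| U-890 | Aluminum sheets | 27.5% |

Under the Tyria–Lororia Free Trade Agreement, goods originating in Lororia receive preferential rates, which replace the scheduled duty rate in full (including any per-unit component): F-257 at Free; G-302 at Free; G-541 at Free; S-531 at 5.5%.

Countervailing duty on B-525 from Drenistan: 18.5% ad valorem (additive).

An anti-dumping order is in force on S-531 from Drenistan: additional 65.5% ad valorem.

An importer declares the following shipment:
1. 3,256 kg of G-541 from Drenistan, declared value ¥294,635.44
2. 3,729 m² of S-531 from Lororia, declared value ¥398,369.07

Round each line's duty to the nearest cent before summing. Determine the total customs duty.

Line 1 (G-541, Drenistan, 3,256 kg, ¥294,635.44):
Base rate for G-541 is ¥6.16/kg.
G-541 has an FTA preferential rate, but origin Drenistan is not Lororia; base rate stands.
Duty = 3,256 × ¥6.16 = ¥20,056.96.
Line 2 (S-531, Lororia, 3,729 m², ¥398,369.07):
Base rate for S-531 is 15.5% + ¥2.14/m².
Origin Lororia qualifies under the Tyria–Lororia agreement and S-531 is covered: preferential rate 5.5% applies instead.
The additional-duty order on S-531 targets Drenistan, not Lororia; it does not apply.
Duty = ¥398,369.07 × 5.5% = ¥21,910.30.
Total = ¥20,056.96 + ¥21,910.30 = ¥41,967.26.

¥41,967.26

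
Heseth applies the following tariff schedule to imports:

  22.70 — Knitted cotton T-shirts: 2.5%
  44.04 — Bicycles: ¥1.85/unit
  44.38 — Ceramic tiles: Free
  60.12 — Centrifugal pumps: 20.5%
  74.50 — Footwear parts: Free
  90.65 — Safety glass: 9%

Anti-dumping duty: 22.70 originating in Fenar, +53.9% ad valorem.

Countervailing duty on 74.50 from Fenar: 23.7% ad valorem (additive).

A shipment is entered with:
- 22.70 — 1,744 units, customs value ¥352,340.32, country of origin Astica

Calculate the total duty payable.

Line 1 (22.70, Astica, 1,744 units, ¥352,340.32):
Base rate for 22.70 is 2.5%.
The additional-duty order on 22.70 targets Fenar, not Astica; it does not apply.
Duty = ¥352,340.32 × 2.5% = ¥8,808.51.

¥8,808.51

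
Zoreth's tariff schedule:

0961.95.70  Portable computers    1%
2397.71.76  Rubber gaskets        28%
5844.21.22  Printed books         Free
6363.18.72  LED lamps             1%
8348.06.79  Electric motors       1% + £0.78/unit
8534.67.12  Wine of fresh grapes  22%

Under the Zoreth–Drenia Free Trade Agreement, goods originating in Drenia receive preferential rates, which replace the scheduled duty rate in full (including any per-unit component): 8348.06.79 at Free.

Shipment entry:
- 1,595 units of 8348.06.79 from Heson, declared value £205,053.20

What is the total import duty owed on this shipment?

Line 1 (8348.06.79, Heson, 1,595 units, £205,053.20):
Base rate for 8348.06.79 is 1% + £0.78/unit.
8348.06.79 has an FTA preferential rate, but origin Heson is not Drenia; base rate stands.
Duty = £205,053.20 × 1% + 1,595 × £0.78 = £3,294.63.

£3,294.63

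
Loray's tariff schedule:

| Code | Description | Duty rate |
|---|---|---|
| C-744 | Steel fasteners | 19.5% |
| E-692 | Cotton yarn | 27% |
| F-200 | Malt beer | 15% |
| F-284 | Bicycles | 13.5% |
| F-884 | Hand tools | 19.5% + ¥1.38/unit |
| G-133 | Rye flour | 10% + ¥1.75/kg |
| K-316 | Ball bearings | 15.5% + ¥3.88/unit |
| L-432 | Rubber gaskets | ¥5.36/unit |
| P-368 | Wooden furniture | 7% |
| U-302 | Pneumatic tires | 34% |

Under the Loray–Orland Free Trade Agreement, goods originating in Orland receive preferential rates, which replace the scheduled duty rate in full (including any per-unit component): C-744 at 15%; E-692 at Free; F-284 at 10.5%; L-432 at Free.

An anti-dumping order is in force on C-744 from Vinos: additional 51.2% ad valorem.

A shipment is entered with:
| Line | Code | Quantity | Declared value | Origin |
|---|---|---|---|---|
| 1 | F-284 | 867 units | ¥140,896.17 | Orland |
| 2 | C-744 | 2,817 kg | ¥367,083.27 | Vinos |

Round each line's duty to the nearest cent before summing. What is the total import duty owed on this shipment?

¥274,321.97

Line 1 (F-284, Orland, 867 units, ¥140,896.17):
Base rate for F-284 is 13.5%.
Origin Orland qualifies under the Loray–Orland agreement and F-284 is covered: preferential rate 10.5% applies instead.
Duty = ¥140,896.17 × 10.5% = ¥14,794.10.
Line 2 (C-744, Vinos, 2,817 kg, ¥367,083.27):
Base rate for C-744 is 19.5%.
C-744 has an FTA preferential rate, but origin Vinos is not Orland; base rate stands.
Additional duty on C-744 from Vinos: +51.2%. Applied ad valorem rate: 19.5% + 51.2% = 70.7%.
Duty = ¥367,083.27 × 70.7% = ¥259,527.87.
Total = ¥14,794.10 + ¥259,527.87 = ¥274,321.97.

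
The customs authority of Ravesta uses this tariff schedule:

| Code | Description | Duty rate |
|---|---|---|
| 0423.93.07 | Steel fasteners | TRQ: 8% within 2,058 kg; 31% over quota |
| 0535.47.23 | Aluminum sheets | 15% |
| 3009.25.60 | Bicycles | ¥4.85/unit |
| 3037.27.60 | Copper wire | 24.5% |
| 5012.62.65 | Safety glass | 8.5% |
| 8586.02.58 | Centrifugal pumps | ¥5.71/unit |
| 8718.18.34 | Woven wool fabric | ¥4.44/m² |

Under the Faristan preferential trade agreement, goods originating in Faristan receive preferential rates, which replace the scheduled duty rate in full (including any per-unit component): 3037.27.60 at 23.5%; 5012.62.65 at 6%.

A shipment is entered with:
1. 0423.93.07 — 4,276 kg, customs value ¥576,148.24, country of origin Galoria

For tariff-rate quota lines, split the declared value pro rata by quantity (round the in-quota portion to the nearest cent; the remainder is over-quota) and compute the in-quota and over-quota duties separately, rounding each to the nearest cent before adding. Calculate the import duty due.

Line 1 (0423.93.07, Galoria, 4,276 kg, ¥576,148.24):
Code 0423.93.07 is under a tariff-rate quota (threshold 2,058 kg). In-quota: 2,058 kg at 8%; over-quota: 2,218 kg at 31%.
Pro-rata value split: in-quota = ¥576,148.24 × 2,058/4,276 = ¥277,294.92; over-quota = ¥576,148.24 − ¥277,294.92 = ¥298,853.32.
In-quota duty = ¥277,294.92 × 8% = ¥22,183.59. Over-quota duty = ¥298,853.32 × 31% = ¥92,644.53.
Line duty = ¥22,183.59 + ¥92,644.53 = ¥114,828.12.

¥114,828.12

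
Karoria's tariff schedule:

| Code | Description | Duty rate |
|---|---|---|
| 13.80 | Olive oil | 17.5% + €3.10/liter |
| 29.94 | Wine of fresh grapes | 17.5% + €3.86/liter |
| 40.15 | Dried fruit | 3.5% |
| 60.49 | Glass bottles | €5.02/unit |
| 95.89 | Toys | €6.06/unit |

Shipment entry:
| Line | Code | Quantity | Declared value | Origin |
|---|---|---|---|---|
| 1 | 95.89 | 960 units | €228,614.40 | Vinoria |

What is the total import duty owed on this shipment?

€5,817.60

Line 1 (95.89, Vinoria, 960 units, €228,614.40):
Base rate for 95.89 is €6.06/unit.
Duty = 960 × €6.06 = €5,817.60.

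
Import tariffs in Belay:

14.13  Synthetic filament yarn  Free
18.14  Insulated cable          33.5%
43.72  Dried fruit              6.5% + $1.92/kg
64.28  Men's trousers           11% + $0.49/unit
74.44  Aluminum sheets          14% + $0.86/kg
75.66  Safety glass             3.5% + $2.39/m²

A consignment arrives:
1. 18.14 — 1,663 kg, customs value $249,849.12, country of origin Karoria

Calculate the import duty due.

Line 1 (18.14, Karoria, 1,663 kg, $249,849.12):
Base rate for 18.14 is 33.5%.
Duty = $249,849.12 × 33.5% = $83,699.46.

$83,699.46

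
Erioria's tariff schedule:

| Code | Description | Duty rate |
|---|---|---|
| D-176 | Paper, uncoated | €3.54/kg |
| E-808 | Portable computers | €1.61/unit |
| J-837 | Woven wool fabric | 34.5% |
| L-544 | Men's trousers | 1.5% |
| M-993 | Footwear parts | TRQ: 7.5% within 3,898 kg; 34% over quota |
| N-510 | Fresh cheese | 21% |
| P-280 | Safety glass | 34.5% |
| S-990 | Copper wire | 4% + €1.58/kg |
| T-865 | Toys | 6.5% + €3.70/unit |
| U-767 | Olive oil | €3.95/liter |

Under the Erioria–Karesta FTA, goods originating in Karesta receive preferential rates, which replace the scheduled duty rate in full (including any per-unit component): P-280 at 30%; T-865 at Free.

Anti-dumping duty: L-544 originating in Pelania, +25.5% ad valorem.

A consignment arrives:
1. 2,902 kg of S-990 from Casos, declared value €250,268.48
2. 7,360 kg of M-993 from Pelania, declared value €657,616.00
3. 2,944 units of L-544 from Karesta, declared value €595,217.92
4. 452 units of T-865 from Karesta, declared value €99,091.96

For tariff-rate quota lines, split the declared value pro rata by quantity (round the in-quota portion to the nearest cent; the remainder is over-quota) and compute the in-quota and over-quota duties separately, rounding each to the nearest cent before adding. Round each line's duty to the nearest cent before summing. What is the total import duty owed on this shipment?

Line 1 (S-990, Casos, 2,902 kg, €250,268.48):
Base rate for S-990 is 4% + €1.58/kg.
Duty = €250,268.48 × 4% + 2,902 × €1.58 = €14,595.90.
Line 2 (M-993, Pelania, 7,360 kg, €657,616.00):
Code M-993 is under a tariff-rate quota (threshold 3,898 kg). In-quota: 3,898 kg at 7.5%; over-quota: 3,462 kg at 34%.
Pro-rata value split: in-quota = €657,616.00 × 3,898/7,360 = €348,286.30; over-quota = €657,616.00 − €348,286.30 = €309,329.70.
In-quota duty = €348,286.30 × 7.5% = €26,121.47. Over-quota duty = €309,329.70 × 34% = €105,172.10.
Line duty = €26,121.47 + €105,172.10 = €131,293.57.
Line 3 (L-544, Karesta, 2,944 units, €595,217.92):
Base rate for L-544 is 1.5%.
Origin Karesta is the FTA partner but L-544 is not on the preference list; base rate stands.
The additional-duty order on L-544 targets Pelania, not Karesta; it does not apply.
Duty = €595,217.92 × 1.5% = €8,928.27.
Line 4 (T-865, Karesta, 452 units, €99,091.96):
Base rate for T-865 is 6.5% + €3.70/unit.
Origin Karesta qualifies under the Erioria–Karesta agreement and T-865 is covered: preferential rate Free applies instead.
Duty = €99,091.96 × 0% = €0.00.
Total = €14,595.90 + €131,293.57 + €8,928.27 + €0.00 = €154,817.74.

€154,817.74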